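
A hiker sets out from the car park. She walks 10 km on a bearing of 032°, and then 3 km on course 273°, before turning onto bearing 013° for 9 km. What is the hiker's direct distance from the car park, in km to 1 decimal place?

Leg 1 (032°, 10 km): east 10 sin 32° = 5.30, north 10 cos 32° = 8.48
Leg 2 (273°, 3 km): east 3 sin 273° = -3.00, north 3 cos 273° = 0.16
Leg 3 (013°, 9 km): east 9 sin 13° = 2.02, north 9 cos 13° = 8.77
Net: 4.33 east, 17.41 north. Distance = √((4.33)² + (17.41)²) = 17.937 km.

17.9 km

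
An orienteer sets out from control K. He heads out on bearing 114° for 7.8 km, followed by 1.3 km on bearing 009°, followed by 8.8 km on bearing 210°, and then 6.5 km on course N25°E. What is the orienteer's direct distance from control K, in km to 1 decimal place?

Leg 1 (114°, 7.8 km): east 7.8 sin 114° = 7.13, north 7.8 cos 114° = -3.17
Leg 2 (009°, 1.3 km): east 1.3 sin 9° = 0.20, north 1.3 cos 9° = 1.28
Leg 3 (210°, 8.8 km): east 8.8 sin 210° = -4.40, north 8.8 cos 210° = -7.62
Leg 4 (N25°E, 6.5 km): east 6.5 sin 25° = 2.75, north 6.5 cos 25° = 5.89
Net: 5.68 east, -3.62 north. Distance = √((5.68)² + (-3.62)²) = 6.731 km.

6.7 km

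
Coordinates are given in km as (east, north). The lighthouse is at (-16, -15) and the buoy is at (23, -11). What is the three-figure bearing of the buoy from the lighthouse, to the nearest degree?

084°

Δeast = 23 − -16 = 39.00; Δnorth = -11 − -15 = 4.00.
Bearing = atan2(Δeast, Δnorth) mod 360° = 84.14° ≈ 084°.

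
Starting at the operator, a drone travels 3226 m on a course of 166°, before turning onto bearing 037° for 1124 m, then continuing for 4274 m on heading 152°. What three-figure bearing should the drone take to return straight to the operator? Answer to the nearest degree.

330°

Leg 1 (166°, 3226 m): east 3226 sin 166° = 780.44, north 3226 cos 166° = -3130.17
Leg 2 (037°, 1124 m): east 1124 sin 37° = 676.44, north 1124 cos 37° = 897.67
Leg 3 (152°, 4274 m): east 4274 sin 152° = 2006.52, north 4274 cos 152° = -3773.72
Net displacement: 3463.40 east, -6006.23 north. Direction back to start is (-3463.40, 6006.23): bearing = atan2(-3463.40, 6006.23) mod 360° = 330.03° ≈ 330°.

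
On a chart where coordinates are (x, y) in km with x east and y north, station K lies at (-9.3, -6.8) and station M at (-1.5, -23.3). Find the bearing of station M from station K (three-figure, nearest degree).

155°

Δeast = -1.5 − -9.3 = 7.80; Δnorth = -23.3 − -6.8 = -16.50.
Bearing = atan2(Δeast, Δnorth) mod 360° = 154.70° ≈ 155°.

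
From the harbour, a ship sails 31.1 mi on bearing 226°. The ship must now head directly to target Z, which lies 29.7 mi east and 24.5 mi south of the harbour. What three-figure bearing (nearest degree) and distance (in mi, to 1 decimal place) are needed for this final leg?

Leg 1 (226°, 31.1 mi): east 31.1 sin 226° = -22.37, north 31.1 cos 226° = -21.60
Current position: (-22.37, -21.60). Target: (29.7, -24.5). Remaining: Δeast = 52.07, Δnorth = -2.90.
Bearing = atan2(52.07, -2.90) mod 360° = 93.18°; distance = √((52.07)² + (-2.90)²) = 52.152 mi.

093°, 52.2 mi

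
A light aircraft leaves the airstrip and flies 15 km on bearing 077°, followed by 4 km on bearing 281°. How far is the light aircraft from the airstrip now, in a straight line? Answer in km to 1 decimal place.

Leg 1 (077°, 15 km): east 15 sin 77° = 14.62, north 15 cos 77° = 3.37
Leg 2 (281°, 4 km): east 4 sin 281° = -3.93, north 4 cos 281° = 0.76
Net: 10.69 east, 4.14 north. Distance = √((10.69)² + (4.14)²) = 11.462 km.

11.5 km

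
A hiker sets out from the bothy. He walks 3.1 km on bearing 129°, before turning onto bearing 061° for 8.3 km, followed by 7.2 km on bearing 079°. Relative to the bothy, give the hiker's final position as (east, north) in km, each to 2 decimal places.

Leg 1 (129°, 3.1 km): east 3.1 sin 129° = 2.41, north 3.1 cos 129° = -1.95
Leg 2 (061°, 8.3 km): east 8.3 sin 61° = 7.26, north 8.3 cos 61° = 4.02
Leg 3 (079°, 7.2 km): east 7.2 sin 79° = 7.07, north 7.2 cos 79° = 1.37
Summing: 16.74 km east, 3.45 km north → (16.74, 3.45).

(16.74, 3.45)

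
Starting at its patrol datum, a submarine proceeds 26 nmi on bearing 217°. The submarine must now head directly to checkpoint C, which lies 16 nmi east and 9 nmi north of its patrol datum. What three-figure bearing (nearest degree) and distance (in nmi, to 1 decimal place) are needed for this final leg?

Leg 1 (217°, 26 nmi): east 26 sin 217° = -15.65, north 26 cos 217° = -20.76
Current position: (-15.65, -20.76). Target: (16, 9). Remaining: Δeast = 31.65, Δnorth = 29.76.
Bearing = atan2(31.65, 29.76) mod 360° = 46.76°; distance = √((31.65)² + (29.76)²) = 43.445 nmi.

047°, 43.4 nmi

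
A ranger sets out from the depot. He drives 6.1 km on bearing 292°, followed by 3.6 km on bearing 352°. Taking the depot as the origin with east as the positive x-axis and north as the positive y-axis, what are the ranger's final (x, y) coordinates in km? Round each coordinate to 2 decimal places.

(-6.16, 5.85)

Leg 1 (292°, 6.1 km): east 6.1 sin 292° = -5.66, north 6.1 cos 292° = 2.29
Leg 2 (352°, 3.6 km): east 3.6 sin 352° = -0.50, north 3.6 cos 352° = 3.56
Summing: -6.16 km east, 5.85 km north → (-6.16, 5.85).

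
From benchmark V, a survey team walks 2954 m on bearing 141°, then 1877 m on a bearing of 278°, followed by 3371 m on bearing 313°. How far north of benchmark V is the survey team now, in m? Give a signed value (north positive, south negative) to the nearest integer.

Leg 1 (141°, 2954 m): east 2954 sin 141° = 1859.01, north 2954 cos 141° = -2295.69
Leg 2 (278°, 1877 m): east 1877 sin 278° = -1858.73, north 1877 cos 278° = 261.23
Leg 3 (313°, 3371 m): east 3371 sin 313° = -2465.39, north 3371 cos 313° = 2299.02
Net north component: 264.56 m.

265 m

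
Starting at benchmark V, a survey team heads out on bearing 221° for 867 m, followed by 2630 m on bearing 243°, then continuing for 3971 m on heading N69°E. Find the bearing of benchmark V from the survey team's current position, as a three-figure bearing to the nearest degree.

298°

Leg 1 (221°, 867 m): east 867 sin 221° = -568.80, north 867 cos 221° = -654.33
Leg 2 (243°, 2630 m): east 2630 sin 243° = -2343.35, north 2630 cos 243° = -1194.00
Leg 3 (N69°E, 3971 m): east 3971 sin 69° = 3707.25, north 3971 cos 69° = 1423.08
Net displacement: 795.10 east, -425.25 north. Direction back to start is (-795.10, 425.25): bearing = atan2(-795.10, 425.25) mod 360° = 298.14° ≈ 298°.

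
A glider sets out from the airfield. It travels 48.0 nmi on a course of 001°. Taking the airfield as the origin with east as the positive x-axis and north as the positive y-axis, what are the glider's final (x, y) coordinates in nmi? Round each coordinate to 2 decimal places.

(0.84, 47.99)

Leg 1 (001°, 48.0 nmi): east 48.0 sin 1° = 0.84, north 48.0 cos 1° = 47.99
Summing: 0.84 nmi east, 47.99 nmi north → (0.84, 47.99).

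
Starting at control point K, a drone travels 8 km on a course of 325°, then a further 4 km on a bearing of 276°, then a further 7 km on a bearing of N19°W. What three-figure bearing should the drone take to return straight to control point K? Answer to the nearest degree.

141°

Leg 1 (325°, 8 km): east 8 sin 325° = -4.59, north 8 cos 325° = 6.55
Leg 2 (276°, 4 km): east 4 sin 276° = -3.98, north 4 cos 276° = 0.42
Leg 3 (N19°W, 7 km): east 7 sin 341° = -2.28, north 7 cos 341° = 6.62
Net displacement: -10.85 east, 13.59 north. Direction back to start is (10.85, -13.59): bearing = atan2(10.85, -13.59) mod 360° = 141.41° ≈ 141°.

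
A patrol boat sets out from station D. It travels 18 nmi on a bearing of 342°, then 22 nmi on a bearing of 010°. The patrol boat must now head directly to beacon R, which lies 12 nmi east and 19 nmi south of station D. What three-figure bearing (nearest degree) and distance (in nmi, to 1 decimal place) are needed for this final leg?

167°, 59.4 nmi

Leg 1 (342°, 18 nmi): east 18 sin 342° = -5.56, north 18 cos 342° = 17.12
Leg 2 (010°, 22 nmi): east 22 sin 10° = 3.82, north 22 cos 10° = 21.67
Current position: (-1.74, 38.78). Target: (12, -19). Remaining: Δeast = 13.74, Δnorth = -57.78.
Bearing = atan2(13.74, -57.78) mod 360° = 166.62°; distance = √((13.74)² + (-57.78)²) = 59.396 nmi.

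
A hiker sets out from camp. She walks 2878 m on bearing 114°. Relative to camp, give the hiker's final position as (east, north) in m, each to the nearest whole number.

Leg 1 (114°, 2878 m): east 2878 sin 114° = 2629.18, north 2878 cos 114° = -1170.59
Summing: 2629.18 m east, -1170.59 m north → (2629, -1171).

(2629, -1171)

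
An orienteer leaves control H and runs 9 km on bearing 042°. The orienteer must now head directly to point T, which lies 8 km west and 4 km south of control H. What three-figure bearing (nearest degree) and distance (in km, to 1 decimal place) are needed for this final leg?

233°, 17.6 km

Leg 1 (042°, 9 km): east 9 sin 42° = 6.02, north 9 cos 42° = 6.69
Current position: (6.02, 6.69). Target: (-8, -4). Remaining: Δeast = -14.02, Δnorth = -10.69.
Bearing = atan2(-14.02, -10.69) mod 360° = 232.68°; distance = √((-14.02)² + (-10.69)²) = 17.631 km.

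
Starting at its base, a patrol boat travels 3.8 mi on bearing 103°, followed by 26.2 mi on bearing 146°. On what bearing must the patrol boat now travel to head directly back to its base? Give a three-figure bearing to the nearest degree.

321°

Leg 1 (103°, 3.8 mi): east 3.8 sin 103° = 3.70, north 3.8 cos 103° = -0.85
Leg 2 (146°, 26.2 mi): east 26.2 sin 146° = 14.65, north 26.2 cos 146° = -21.72
Net displacement: 18.35 east, -22.58 north. Direction back to start is (-18.35, 22.58): bearing = atan2(-18.35, 22.58) mod 360° = 320.89° ≈ 321°.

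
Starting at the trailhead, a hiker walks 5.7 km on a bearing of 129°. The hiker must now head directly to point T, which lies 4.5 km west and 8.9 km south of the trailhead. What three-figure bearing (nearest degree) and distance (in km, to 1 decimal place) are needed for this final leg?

239°, 10.4 km

Leg 1 (129°, 5.7 km): east 5.7 sin 129° = 4.43, north 5.7 cos 129° = -3.59
Current position: (4.43, -3.59). Target: (-4.5, -8.9). Remaining: Δeast = -8.93, Δnorth = -5.31.
Bearing = atan2(-8.93, -5.31) mod 360° = 239.25°; distance = √((-8.93)² + (-5.31)²) = 10.391 km.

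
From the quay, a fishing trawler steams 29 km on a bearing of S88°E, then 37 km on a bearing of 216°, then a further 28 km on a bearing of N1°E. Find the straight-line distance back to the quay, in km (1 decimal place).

Leg 1 (S88°E, 29 km): east 29 sin 92° = 28.98, north 29 cos 92° = -1.01
Leg 2 (216°, 37 km): east 37 sin 216° = -21.75, north 37 cos 216° = -29.93
Leg 3 (N1°E, 28 km): east 28 sin 1° = 0.49, north 28 cos 1° = 28.00
Net: 7.72 east, -2.95 north. Distance = √((7.72)² + (-2.95)²) = 8.267 km.

8.3 km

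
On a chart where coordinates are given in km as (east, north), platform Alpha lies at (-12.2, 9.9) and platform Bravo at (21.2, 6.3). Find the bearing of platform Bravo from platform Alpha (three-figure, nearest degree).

096°

Δeast = 21.2 − -12.2 = 33.40; Δnorth = 6.3 − 9.9 = -3.60.
Bearing = atan2(Δeast, Δnorth) mod 360° = 96.15° ≈ 096°.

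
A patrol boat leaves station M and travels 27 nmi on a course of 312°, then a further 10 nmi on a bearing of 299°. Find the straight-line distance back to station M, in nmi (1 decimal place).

36.8 nmi

Leg 1 (312°, 27 nmi): east 27 sin 312° = -20.06, north 27 cos 312° = 18.07
Leg 2 (299°, 10 nmi): east 10 sin 299° = -8.75, north 10 cos 299° = 4.85
Net: -28.81 east, 22.91 north. Distance = √((-28.81)² + (22.91)²) = 36.812 nmi.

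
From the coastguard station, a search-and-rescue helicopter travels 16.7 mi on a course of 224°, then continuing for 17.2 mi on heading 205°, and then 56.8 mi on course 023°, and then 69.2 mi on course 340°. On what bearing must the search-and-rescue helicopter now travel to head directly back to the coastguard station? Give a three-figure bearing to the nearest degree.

167°

Leg 1 (224°, 16.7 mi): east 16.7 sin 224° = -11.60, north 16.7 cos 224° = -12.01
Leg 2 (205°, 17.2 mi): east 17.2 sin 205° = -7.27, north 17.2 cos 205° = -15.59
Leg 3 (023°, 56.8 mi): east 56.8 sin 23° = 22.19, north 56.8 cos 23° = 52.28
Leg 4 (340°, 69.2 mi): east 69.2 sin 340° = -23.67, north 69.2 cos 340° = 65.03
Net displacement: -20.34 east, 89.71 north. Direction back to start is (20.34, -89.71): bearing = atan2(20.34, -89.71) mod 360° = 167.22° ≈ 167°.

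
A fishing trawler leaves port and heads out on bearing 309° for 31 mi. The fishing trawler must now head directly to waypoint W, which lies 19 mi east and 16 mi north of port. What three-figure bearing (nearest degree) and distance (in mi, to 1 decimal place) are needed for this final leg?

Leg 1 (309°, 31 mi): east 31 sin 309° = -24.09, north 31 cos 309° = 19.51
Current position: (-24.09, 19.51). Target: (19, 16). Remaining: Δeast = 43.09, Δnorth = -3.51.
Bearing = atan2(43.09, -3.51) mod 360° = 94.66°; distance = √((43.09)² + (-3.51)²) = 43.234 mi.

095°, 43.2 mi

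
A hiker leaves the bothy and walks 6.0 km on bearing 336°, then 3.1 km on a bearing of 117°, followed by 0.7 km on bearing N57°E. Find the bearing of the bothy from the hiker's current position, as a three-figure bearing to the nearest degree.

Leg 1 (336°, 6.0 km): east 6.0 sin 336° = -2.44, north 6.0 cos 336° = 5.48
Leg 2 (117°, 3.1 km): east 3.1 sin 117° = 2.76, north 3.1 cos 117° = -1.41
Leg 3 (N57°E, 0.7 km): east 0.7 sin 57° = 0.59, north 0.7 cos 57° = 0.38
Net displacement: 0.91 east, 4.46 north. Direction back to start is (-0.91, -4.46): bearing = atan2(-0.91, -4.46) mod 360° = 191.53° ≈ 192°.

192°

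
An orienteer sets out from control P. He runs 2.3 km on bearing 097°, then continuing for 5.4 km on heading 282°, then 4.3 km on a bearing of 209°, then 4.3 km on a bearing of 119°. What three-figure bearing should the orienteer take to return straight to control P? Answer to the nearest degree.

Leg 1 (097°, 2.3 km): east 2.3 sin 97° = 2.28, north 2.3 cos 97° = -0.28
Leg 2 (282°, 5.4 km): east 5.4 sin 282° = -5.28, north 5.4 cos 282° = 1.12
Leg 3 (209°, 4.3 km): east 4.3 sin 209° = -2.08, north 4.3 cos 209° = -3.76
Leg 4 (119°, 4.3 km): east 4.3 sin 119° = 3.76, north 4.3 cos 119° = -2.08
Net displacement: -1.32 east, -5.00 north. Direction back to start is (1.32, 5.00): bearing = atan2(1.32, 5.00) mod 360° = 14.81° ≈ 015°.

015°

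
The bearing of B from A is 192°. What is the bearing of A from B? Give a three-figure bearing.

Back-bearing = 192° − 180° = 012°.

012°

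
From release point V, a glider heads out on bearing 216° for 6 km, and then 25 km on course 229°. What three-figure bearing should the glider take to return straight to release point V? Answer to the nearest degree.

046°

Leg 1 (216°, 6 km): east 6 sin 216° = -3.53, north 6 cos 216° = -4.85
Leg 2 (229°, 25 km): east 25 sin 229° = -18.87, north 25 cos 229° = -16.40
Net displacement: -22.39 east, -21.26 north. Direction back to start is (22.39, 21.26): bearing = atan2(22.39, 21.26) mod 360° = 46.49° ≈ 046°.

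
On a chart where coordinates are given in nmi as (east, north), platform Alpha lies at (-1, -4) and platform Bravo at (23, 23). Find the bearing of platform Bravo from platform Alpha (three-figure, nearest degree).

042°

Δeast = 23 − -1 = 24.00; Δnorth = 23 − -4 = 27.00.
Bearing = atan2(Δeast, Δnorth) mod 360° = 41.63° ≈ 042°.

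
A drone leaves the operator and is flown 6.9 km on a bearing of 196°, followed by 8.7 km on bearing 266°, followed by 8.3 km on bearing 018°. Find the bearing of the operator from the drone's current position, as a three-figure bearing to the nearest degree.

095°

Leg 1 (196°, 6.9 km): east 6.9 sin 196° = -1.90, north 6.9 cos 196° = -6.63
Leg 2 (266°, 8.7 km): east 8.7 sin 266° = -8.68, north 8.7 cos 266° = -0.61
Leg 3 (018°, 8.3 km): east 8.3 sin 18° = 2.56, north 8.3 cos 18° = 7.89
Net displacement: -8.02 east, 0.65 north. Direction back to start is (8.02, -0.65): bearing = atan2(8.02, -0.65) mod 360° = 94.67° ≈ 095°.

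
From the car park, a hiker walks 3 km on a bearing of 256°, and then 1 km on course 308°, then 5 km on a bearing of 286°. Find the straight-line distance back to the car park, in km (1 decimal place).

Leg 1 (256°, 3 km): east 3 sin 256° = -2.91, north 3 cos 256° = -0.73
Leg 2 (308°, 1 km): east 1 sin 308° = -0.79, north 1 cos 308° = 0.62
Leg 3 (286°, 5 km): east 5 sin 286° = -4.81, north 5 cos 286° = 1.38
Net: -8.51 east, 1.27 north. Distance = √((-8.51)² + (1.27)²) = 8.599 km.

8.6 km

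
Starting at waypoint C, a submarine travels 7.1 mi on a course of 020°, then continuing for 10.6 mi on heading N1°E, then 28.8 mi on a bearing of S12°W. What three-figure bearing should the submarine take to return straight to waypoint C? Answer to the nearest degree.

Leg 1 (020°, 7.1 mi): east 7.1 sin 20° = 2.43, north 7.1 cos 20° = 6.67
Leg 2 (N1°E, 10.6 mi): east 10.6 sin 1° = 0.18, north 10.6 cos 1° = 10.60
Leg 3 (S12°W, 28.8 mi): east 28.8 sin 192° = -5.99, north 28.8 cos 192° = -28.17
Net displacement: -3.37 east, -10.90 north. Direction back to start is (3.37, 10.90): bearing = atan2(3.37, 10.90) mod 360° = 17.20° ≈ 017°.

017°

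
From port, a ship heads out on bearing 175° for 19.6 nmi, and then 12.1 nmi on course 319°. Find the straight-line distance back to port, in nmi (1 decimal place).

Leg 1 (175°, 19.6 nmi): east 19.6 sin 175° = 1.71, north 19.6 cos 175° = -19.53
Leg 2 (319°, 12.1 nmi): east 12.1 sin 319° = -7.94, north 12.1 cos 319° = 9.13
Net: -6.23 east, -10.39 north. Distance = √((-6.23)² + (-10.39)²) = 12.118 nmi.

12.1 nmi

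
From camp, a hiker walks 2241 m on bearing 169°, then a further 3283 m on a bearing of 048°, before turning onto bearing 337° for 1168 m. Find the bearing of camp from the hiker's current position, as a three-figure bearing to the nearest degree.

246°

Leg 1 (169°, 2241 m): east 2241 sin 169° = 427.60, north 2241 cos 169° = -2199.83
Leg 2 (048°, 3283 m): east 3283 sin 48° = 2439.74, north 3283 cos 48° = 2196.76
Leg 3 (337°, 1168 m): east 1168 sin 337° = -456.37, north 1168 cos 337° = 1075.15
Net displacement: 2410.97 east, 1072.08 north. Direction back to start is (-2410.97, -1072.08): bearing = atan2(-2410.97, -1072.08) mod 360° = 246.03° ≈ 246°.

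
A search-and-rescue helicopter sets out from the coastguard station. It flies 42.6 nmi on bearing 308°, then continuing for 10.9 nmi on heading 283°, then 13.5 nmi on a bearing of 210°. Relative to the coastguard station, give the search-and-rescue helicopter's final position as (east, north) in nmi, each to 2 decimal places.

(-50.94, 16.99)

Leg 1 (308°, 42.6 nmi): east 42.6 sin 308° = -33.57, north 42.6 cos 308° = 26.23
Leg 2 (283°, 10.9 nmi): east 10.9 sin 283° = -10.62, north 10.9 cos 283° = 2.45
Leg 3 (210°, 13.5 nmi): east 13.5 sin 210° = -6.75, north 13.5 cos 210° = -11.69
Summing: -50.94 nmi east, 16.99 nmi north → (-50.94, 16.99).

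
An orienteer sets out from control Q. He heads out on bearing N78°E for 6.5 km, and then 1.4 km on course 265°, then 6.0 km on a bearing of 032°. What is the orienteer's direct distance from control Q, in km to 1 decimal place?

Leg 1 (N78°E, 6.5 km): east 6.5 sin 78° = 6.36, north 6.5 cos 78° = 1.35
Leg 2 (265°, 1.4 km): east 1.4 sin 265° = -1.39, north 1.4 cos 265° = -0.12
Leg 3 (032°, 6.0 km): east 6.0 sin 32° = 3.18, north 6.0 cos 32° = 5.09
Net: 8.14 east, 6.32 north. Distance = √((8.14)² + (6.32)²) = 10.306 km.

10.3 km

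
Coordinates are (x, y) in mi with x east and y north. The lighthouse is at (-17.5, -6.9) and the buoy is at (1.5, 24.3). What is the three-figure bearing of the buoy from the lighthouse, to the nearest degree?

031°

Δeast = 1.5 − -17.5 = 19.00; Δnorth = 24.3 − -6.9 = 31.20.
Bearing = atan2(Δeast, Δnorth) mod 360° = 31.34° ≈ 031°.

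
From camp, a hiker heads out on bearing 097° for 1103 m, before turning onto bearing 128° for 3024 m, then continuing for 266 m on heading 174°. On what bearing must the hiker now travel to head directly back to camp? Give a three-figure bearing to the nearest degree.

303°

Leg 1 (097°, 1103 m): east 1103 sin 97° = 1094.78, north 1103 cos 97° = -134.42
Leg 2 (128°, 3024 m): east 3024 sin 128° = 2382.94, north 3024 cos 128° = -1861.76
Leg 3 (174°, 266 m): east 266 sin 174° = 27.80, north 266 cos 174° = -264.54
Net displacement: 3505.53 east, -2260.73 north. Direction back to start is (-3505.53, 2260.73): bearing = atan2(-3505.53, 2260.73) mod 360° = 302.82° ≈ 303°.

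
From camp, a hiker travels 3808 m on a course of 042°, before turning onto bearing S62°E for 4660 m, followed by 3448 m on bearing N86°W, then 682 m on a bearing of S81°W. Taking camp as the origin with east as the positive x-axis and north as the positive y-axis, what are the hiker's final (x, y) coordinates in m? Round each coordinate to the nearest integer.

Leg 1 (042°, 3808 m): east 3808 sin 42° = 2548.05, north 3808 cos 42° = 2829.90
Leg 2 (S62°E, 4660 m): east 4660 sin 118° = 4114.54, north 4660 cos 118° = -2187.74
Leg 3 (N86°W, 3448 m): east 3448 sin 274° = -3439.60, north 3448 cos 274° = 240.52
Leg 4 (S81°W, 682 m): east 682 sin 261° = -673.60, north 682 cos 261° = -106.69
Summing: 2549.38 m east, 775.99 m north → (2549, 776).

(2549, 776)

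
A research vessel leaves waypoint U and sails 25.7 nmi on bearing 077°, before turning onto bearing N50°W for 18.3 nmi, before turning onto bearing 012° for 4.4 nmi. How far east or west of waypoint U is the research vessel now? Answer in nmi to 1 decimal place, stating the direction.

Leg 1 (077°, 25.7 nmi): east 25.7 sin 77° = 25.04, north 25.7 cos 77° = 5.78
Leg 2 (N50°W, 18.3 nmi): east 18.3 sin 310° = -14.02, north 18.3 cos 310° = 11.76
Leg 3 (012°, 4.4 nmi): east 4.4 sin 12° = 0.91, north 4.4 cos 12° = 4.30
Net east component: 11.94 nmi.

11.9 nmi east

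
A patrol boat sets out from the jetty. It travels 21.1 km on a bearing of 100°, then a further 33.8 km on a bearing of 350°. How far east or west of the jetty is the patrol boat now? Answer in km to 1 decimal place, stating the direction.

Leg 1 (100°, 21.1 km): east 21.1 sin 100° = 20.78, north 21.1 cos 100° = -3.66
Leg 2 (350°, 33.8 km): east 33.8 sin 350° = -5.87, north 33.8 cos 350° = 33.29
Net east component: 14.91 km.

14.9 km east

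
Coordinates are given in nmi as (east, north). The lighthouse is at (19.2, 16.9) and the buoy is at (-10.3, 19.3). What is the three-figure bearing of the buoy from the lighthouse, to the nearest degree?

Δeast = -10.3 − 19.2 = -29.50; Δnorth = 19.3 − 16.9 = 2.40.
Bearing = atan2(Δeast, Δnorth) mod 360° = 274.65° ≈ 275°.

275°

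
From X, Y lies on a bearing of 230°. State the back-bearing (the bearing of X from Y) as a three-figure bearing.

050°

Back-bearing = 230° − 180° = 050°.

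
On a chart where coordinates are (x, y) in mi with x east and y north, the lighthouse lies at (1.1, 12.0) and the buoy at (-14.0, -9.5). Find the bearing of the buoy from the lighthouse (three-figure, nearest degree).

Δeast = -14.0 − 1.1 = -15.10; Δnorth = -9.5 − 12.0 = -21.50.
Bearing = atan2(Δeast, Δnorth) mod 360° = 215.08° ≈ 215°.

215°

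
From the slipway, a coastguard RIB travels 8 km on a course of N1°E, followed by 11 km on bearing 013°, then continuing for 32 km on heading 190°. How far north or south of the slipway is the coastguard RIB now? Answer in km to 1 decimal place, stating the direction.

Leg 1 (N1°E, 8 km): east 8 sin 1° = 0.14, north 8 cos 1° = 8.00
Leg 2 (013°, 11 km): east 11 sin 13° = 2.47, north 11 cos 13° = 10.72
Leg 3 (190°, 32 km): east 32 sin 190° = -5.56, north 32 cos 190° = -31.51
Net north component: -12.80 km.

12.8 km south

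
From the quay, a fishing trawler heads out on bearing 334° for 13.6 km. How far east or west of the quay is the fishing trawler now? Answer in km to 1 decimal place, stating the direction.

Leg 1 (334°, 13.6 km): east 13.6 sin 334° = -5.96, north 13.6 cos 334° = 12.22
Net east component: -5.96 km.

6.0 km west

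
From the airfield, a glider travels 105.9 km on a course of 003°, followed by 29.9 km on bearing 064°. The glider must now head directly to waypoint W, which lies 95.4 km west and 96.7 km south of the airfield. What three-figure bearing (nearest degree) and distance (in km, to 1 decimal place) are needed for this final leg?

211°, 250.6 km

Leg 1 (003°, 105.9 km): east 105.9 sin 3° = 5.54, north 105.9 cos 3° = 105.75
Leg 2 (064°, 29.9 km): east 29.9 sin 64° = 26.87, north 29.9 cos 64° = 13.11
Current position: (32.42, 118.86). Target: (-95.4, -96.7). Remaining: Δeast = -127.82, Δnorth = -215.56.
Bearing = atan2(-127.82, -215.56) mod 360° = 210.67°; distance = √((-127.82)² + (-215.56)²) = 250.607 km.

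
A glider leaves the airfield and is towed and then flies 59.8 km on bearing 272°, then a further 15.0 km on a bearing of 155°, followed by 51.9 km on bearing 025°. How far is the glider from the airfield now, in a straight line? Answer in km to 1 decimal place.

Leg 1 (272°, 59.8 km): east 59.8 sin 272° = -59.76, north 59.8 cos 272° = 2.09
Leg 2 (155°, 15.0 km): east 15.0 sin 155° = 6.34, north 15.0 cos 155° = -13.59
Leg 3 (025°, 51.9 km): east 51.9 sin 25° = 21.93, north 51.9 cos 25° = 47.04
Net: -31.49 east, 35.53 north. Distance = √((-31.49)² + (35.53)²) = 47.476 km.

47.5 km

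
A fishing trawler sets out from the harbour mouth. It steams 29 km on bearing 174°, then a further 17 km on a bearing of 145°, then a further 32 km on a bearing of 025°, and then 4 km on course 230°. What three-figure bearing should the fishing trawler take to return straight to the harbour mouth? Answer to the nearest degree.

Leg 1 (174°, 29 km): east 29 sin 174° = 3.03, north 29 cos 174° = -28.84
Leg 2 (145°, 17 km): east 17 sin 145° = 9.75, north 17 cos 145° = -13.93
Leg 3 (025°, 32 km): east 32 sin 25° = 13.52, north 32 cos 25° = 29.00
Leg 4 (230°, 4 km): east 4 sin 230° = -3.06, north 4 cos 230° = -2.57
Net displacement: 23.24 east, -16.34 north. Direction back to start is (-23.24, 16.34): bearing = atan2(-23.24, 16.34) mod 360° = 305.10° ≈ 305°.

305°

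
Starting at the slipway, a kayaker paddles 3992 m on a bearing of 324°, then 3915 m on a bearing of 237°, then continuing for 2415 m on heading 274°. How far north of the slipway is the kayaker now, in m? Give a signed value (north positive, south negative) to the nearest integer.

Leg 1 (324°, 3992 m): east 3992 sin 324° = -2346.44, north 3992 cos 324° = 3229.60
Leg 2 (237°, 3915 m): east 3915 sin 237° = -3283.40, north 3915 cos 237° = -2132.26
Leg 3 (274°, 2415 m): east 2415 sin 274° = -2409.12, north 2415 cos 274° = 168.46
Net north component: 1265.80 m.

1266 m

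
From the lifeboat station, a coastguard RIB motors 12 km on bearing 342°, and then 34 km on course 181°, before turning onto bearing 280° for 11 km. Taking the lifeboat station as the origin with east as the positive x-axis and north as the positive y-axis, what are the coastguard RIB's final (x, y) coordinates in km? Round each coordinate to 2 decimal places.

(-15.13, -20.67)

Leg 1 (342°, 12 km): east 12 sin 342° = -3.71, north 12 cos 342° = 11.41
Leg 2 (181°, 34 km): east 34 sin 181° = -0.59, north 34 cos 181° = -33.99
Leg 3 (280°, 11 km): east 11 sin 280° = -10.83, north 11 cos 280° = 1.91
Summing: -15.13 km east, -20.67 km north → (-15.13, -20.67).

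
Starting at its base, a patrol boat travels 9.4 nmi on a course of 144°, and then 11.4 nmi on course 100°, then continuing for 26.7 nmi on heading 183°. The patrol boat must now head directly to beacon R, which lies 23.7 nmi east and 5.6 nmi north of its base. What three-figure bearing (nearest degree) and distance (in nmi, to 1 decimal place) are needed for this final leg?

011°, 42.7 nmi

Leg 1 (144°, 9.4 nmi): east 9.4 sin 144° = 5.53, north 9.4 cos 144° = -7.60
Leg 2 (100°, 11.4 nmi): east 11.4 sin 100° = 11.23, north 11.4 cos 100° = -1.98
Leg 3 (183°, 26.7 nmi): east 26.7 sin 183° = -1.40, north 26.7 cos 183° = -26.66
Current position: (15.35, -36.25). Target: (23.7, 5.6). Remaining: Δeast = 8.35, Δnorth = 41.85.
Bearing = atan2(8.35, 41.85) mod 360° = 11.28°; distance = √((8.35)² + (41.85)²) = 42.672 nmi.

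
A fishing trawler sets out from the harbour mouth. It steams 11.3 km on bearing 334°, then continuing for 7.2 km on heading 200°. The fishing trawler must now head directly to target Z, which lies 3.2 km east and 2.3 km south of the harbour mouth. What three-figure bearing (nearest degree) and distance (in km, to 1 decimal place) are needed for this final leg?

118°, 12.0 km

Leg 1 (334°, 11.3 km): east 11.3 sin 334° = -4.95, north 11.3 cos 334° = 10.16
Leg 2 (200°, 7.2 km): east 7.2 sin 200° = -2.46, north 7.2 cos 200° = -6.77
Current position: (-7.42, 3.39). Target: (3.2, -2.3). Remaining: Δeast = 10.62, Δnorth = -5.69.
Bearing = atan2(10.62, -5.69) mod 360° = 118.19°; distance = √((10.62)² + (-5.69)²) = 12.045 km.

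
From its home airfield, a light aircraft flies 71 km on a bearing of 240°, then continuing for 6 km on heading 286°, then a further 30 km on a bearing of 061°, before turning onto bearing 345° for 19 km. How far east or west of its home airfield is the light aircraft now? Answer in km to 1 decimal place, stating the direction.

45.9 km west

Leg 1 (240°, 71 km): east 71 sin 240° = -61.49, north 71 cos 240° = -35.50
Leg 2 (286°, 6 km): east 6 sin 286° = -5.77, north 6 cos 286° = 1.65
Leg 3 (061°, 30 km): east 30 sin 61° = 26.24, north 30 cos 61° = 14.54
Leg 4 (345°, 19 km): east 19 sin 345° = -4.92, north 19 cos 345° = 18.35
Net east component: -45.93 km.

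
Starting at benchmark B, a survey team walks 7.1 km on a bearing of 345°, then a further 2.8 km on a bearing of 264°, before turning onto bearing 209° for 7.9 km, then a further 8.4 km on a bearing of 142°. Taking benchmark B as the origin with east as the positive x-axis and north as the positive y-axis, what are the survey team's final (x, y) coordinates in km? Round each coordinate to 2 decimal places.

(-3.28, -6.96)

Leg 1 (345°, 7.1 km): east 7.1 sin 345° = -1.84, north 7.1 cos 345° = 6.86
Leg 2 (264°, 2.8 km): east 2.8 sin 264° = -2.78, north 2.8 cos 264° = -0.29
Leg 3 (209°, 7.9 km): east 7.9 sin 209° = -3.83, north 7.9 cos 209° = -6.91
Leg 4 (142°, 8.4 km): east 8.4 sin 142° = 5.17, north 8.4 cos 142° = -6.62
Summing: -3.28 km east, -6.96 km north → (-3.28, -6.96).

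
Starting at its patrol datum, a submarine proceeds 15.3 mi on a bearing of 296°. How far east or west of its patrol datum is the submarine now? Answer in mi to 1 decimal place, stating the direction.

13.8 mi west

Leg 1 (296°, 15.3 mi): east 15.3 sin 296° = -13.75, north 15.3 cos 296° = 6.71
Net east component: -13.75 mi.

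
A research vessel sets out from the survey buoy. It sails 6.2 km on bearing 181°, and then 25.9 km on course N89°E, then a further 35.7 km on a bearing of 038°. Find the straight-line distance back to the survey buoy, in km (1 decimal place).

52.8 km

Leg 1 (181°, 6.2 km): east 6.2 sin 181° = -0.11, north 6.2 cos 181° = -6.20
Leg 2 (N89°E, 25.9 km): east 25.9 sin 89° = 25.90, north 25.9 cos 89° = 0.45
Leg 3 (038°, 35.7 km): east 35.7 sin 38° = 21.98, north 35.7 cos 38° = 28.13
Net: 47.77 east, 22.38 north. Distance = √((47.77)² + (22.38)²) = 52.752 km.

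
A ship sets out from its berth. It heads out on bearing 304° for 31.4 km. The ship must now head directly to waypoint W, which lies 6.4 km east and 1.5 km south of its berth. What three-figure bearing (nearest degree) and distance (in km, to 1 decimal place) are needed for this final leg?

Leg 1 (304°, 31.4 km): east 31.4 sin 304° = -26.03, north 31.4 cos 304° = 17.56
Current position: (-26.03, 17.56). Target: (6.4, -1.5). Remaining: Δeast = 32.43, Δnorth = -19.06.
Bearing = atan2(32.43, -19.06) mod 360° = 120.44°; distance = √((32.43)² + (-19.06)²) = 37.617 km.

120°, 37.6 km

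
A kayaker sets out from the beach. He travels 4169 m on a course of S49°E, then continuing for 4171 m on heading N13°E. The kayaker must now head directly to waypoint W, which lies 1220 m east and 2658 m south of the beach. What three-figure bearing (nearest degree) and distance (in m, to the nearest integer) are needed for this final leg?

216°, 4909 m

Leg 1 (S49°E, 4169 m): east 4169 sin 131° = 3146.38, north 4169 cos 131° = -2735.11
Leg 2 (N13°E, 4171 m): east 4171 sin 13° = 938.27, north 4171 cos 13° = 4064.10
Current position: (4084.66, 1328.99). Target: (1220, -2658). Remaining: Δeast = -2864.66, Δnorth = -3986.99.
Bearing = atan2(-2864.66, -3986.99) mod 360° = 215.70°; distance = √((-2864.66)² + (-3986.99)²) = 4909.411 m.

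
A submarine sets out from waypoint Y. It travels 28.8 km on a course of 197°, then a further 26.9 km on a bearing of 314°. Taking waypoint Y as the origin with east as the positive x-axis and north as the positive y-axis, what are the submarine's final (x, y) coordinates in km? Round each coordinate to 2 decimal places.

Leg 1 (197°, 28.8 km): east 28.8 sin 197° = -8.42, north 28.8 cos 197° = -27.54
Leg 2 (314°, 26.9 km): east 26.9 sin 314° = -19.35, north 26.9 cos 314° = 18.69
Summing: -27.77 km east, -8.86 km north → (-27.77, -8.86).

(-27.77, -8.86)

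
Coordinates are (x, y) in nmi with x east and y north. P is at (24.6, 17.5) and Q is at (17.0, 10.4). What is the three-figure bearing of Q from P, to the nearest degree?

Δeast = 17.0 − 24.6 = -7.60; Δnorth = 10.4 − 17.5 = -7.10.
Bearing = atan2(Δeast, Δnorth) mod 360° = 226.95° ≈ 227°.

227°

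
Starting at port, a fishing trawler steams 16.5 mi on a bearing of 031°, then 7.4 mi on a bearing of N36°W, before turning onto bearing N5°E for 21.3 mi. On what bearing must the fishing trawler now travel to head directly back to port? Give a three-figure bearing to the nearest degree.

188°

Leg 1 (031°, 16.5 mi): east 16.5 sin 31° = 8.50, north 16.5 cos 31° = 14.14
Leg 2 (N36°W, 7.4 mi): east 7.4 sin 324° = -4.35, north 7.4 cos 324° = 5.99
Leg 3 (N5°E, 21.3 mi): east 21.3 sin 5° = 1.86, north 21.3 cos 5° = 21.22
Net displacement: 6.00 east, 41.35 north. Direction back to start is (-6.00, -41.35): bearing = atan2(-6.00, -41.35) mod 360° = 188.26° ≈ 188°.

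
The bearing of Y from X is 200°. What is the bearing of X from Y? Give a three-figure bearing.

020°

Back-bearing = 200° − 180° = 020°.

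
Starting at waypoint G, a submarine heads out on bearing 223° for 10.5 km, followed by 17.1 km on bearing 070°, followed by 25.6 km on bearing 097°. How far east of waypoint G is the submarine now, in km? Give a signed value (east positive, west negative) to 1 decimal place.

34.3 km

Leg 1 (223°, 10.5 km): east 10.5 sin 223° = -7.16, north 10.5 cos 223° = -7.68
Leg 2 (070°, 17.1 km): east 17.1 sin 70° = 16.07, north 17.1 cos 70° = 5.85
Leg 3 (097°, 25.6 km): east 25.6 sin 97° = 25.41, north 25.6 cos 97° = -3.12
Net east component: 34.32 km.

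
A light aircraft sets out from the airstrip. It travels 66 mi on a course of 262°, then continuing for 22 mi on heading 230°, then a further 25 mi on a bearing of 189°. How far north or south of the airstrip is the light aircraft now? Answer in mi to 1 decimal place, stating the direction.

48.0 mi south

Leg 1 (262°, 66 mi): east 66 sin 262° = -65.36, north 66 cos 262° = -9.19
Leg 2 (230°, 22 mi): east 22 sin 230° = -16.85, north 22 cos 230° = -14.14
Leg 3 (189°, 25 mi): east 25 sin 189° = -3.91, north 25 cos 189° = -24.69
Net north component: -48.02 mi.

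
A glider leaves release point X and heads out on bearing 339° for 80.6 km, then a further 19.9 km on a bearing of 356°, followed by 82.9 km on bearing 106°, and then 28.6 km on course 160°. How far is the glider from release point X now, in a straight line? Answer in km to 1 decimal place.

Leg 1 (339°, 80.6 km): east 80.6 sin 339° = -28.88, north 80.6 cos 339° = 75.25
Leg 2 (356°, 19.9 km): east 19.9 sin 356° = -1.39, north 19.9 cos 356° = 19.85
Leg 3 (106°, 82.9 km): east 82.9 sin 106° = 79.69, north 82.9 cos 106° = -22.85
Leg 4 (160°, 28.6 km): east 28.6 sin 160° = 9.78, north 28.6 cos 160° = -26.88
Net: 59.20 east, 45.37 north. Distance = √((59.20)² + (45.37)²) = 74.586 km.

74.6 km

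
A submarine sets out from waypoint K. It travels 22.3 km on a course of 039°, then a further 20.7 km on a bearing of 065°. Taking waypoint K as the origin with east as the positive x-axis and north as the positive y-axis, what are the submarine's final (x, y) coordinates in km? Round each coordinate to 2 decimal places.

(32.79, 26.08)

Leg 1 (039°, 22.3 km): east 22.3 sin 39° = 14.03, north 22.3 cos 39° = 17.33
Leg 2 (065°, 20.7 km): east 20.7 sin 65° = 18.76, north 20.7 cos 65° = 8.75
Summing: 32.79 km east, 26.08 km north → (32.79, 26.08).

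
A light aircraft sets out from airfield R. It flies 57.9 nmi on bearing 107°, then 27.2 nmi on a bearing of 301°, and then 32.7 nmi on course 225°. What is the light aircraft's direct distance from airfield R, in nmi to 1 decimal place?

Leg 1 (107°, 57.9 nmi): east 57.9 sin 107° = 55.37, north 57.9 cos 107° = -16.93
Leg 2 (301°, 27.2 nmi): east 27.2 sin 301° = -23.31, north 27.2 cos 301° = 14.01
Leg 3 (225°, 32.7 nmi): east 32.7 sin 225° = -23.12, north 32.7 cos 225° = -23.12
Net: 8.93 east, -26.04 north. Distance = √((8.93)² + (-26.04)²) = 27.531 nmi.

27.5 nmi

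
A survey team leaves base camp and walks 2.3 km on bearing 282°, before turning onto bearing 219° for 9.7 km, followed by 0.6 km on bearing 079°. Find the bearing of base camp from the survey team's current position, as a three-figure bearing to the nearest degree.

Leg 1 (282°, 2.3 km): east 2.3 sin 282° = -2.25, north 2.3 cos 282° = 0.48
Leg 2 (219°, 9.7 km): east 9.7 sin 219° = -6.10, north 9.7 cos 219° = -7.54
Leg 3 (079°, 0.6 km): east 0.6 sin 79° = 0.59, north 0.6 cos 79° = 0.11
Net displacement: -7.77 east, -6.95 north. Direction back to start is (7.77, 6.95): bearing = atan2(7.77, 6.95) mod 360° = 48.19° ≈ 048°.

048°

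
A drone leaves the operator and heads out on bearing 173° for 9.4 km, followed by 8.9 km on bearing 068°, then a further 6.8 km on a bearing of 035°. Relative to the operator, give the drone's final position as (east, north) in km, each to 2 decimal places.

(13.30, -0.43)

Leg 1 (173°, 9.4 km): east 9.4 sin 173° = 1.15, north 9.4 cos 173° = -9.33
Leg 2 (068°, 8.9 km): east 8.9 sin 68° = 8.25, north 8.9 cos 68° = 3.33
Leg 3 (035°, 6.8 km): east 6.8 sin 35° = 3.90, north 6.8 cos 35° = 5.57
Summing: 13.30 km east, -0.43 km north → (13.30, -0.43).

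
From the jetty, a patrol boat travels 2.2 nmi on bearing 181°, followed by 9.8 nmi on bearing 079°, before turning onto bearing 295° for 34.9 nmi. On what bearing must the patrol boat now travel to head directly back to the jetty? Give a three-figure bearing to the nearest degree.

Leg 1 (181°, 2.2 nmi): east 2.2 sin 181° = -0.04, north 2.2 cos 181° = -2.20
Leg 2 (079°, 9.8 nmi): east 9.8 sin 79° = 9.62, north 9.8 cos 79° = 1.87
Leg 3 (295°, 34.9 nmi): east 34.9 sin 295° = -31.63, north 34.9 cos 295° = 14.75
Net displacement: -22.05 east, 14.42 north. Direction back to start is (22.05, -14.42): bearing = atan2(22.05, -14.42) mod 360° = 123.18° ≈ 123°.

123°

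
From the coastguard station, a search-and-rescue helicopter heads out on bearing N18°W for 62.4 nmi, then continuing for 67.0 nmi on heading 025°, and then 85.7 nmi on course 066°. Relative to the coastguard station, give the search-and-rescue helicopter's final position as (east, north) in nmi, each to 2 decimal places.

Leg 1 (N18°W, 62.4 nmi): east 62.4 sin 342° = -19.28, north 62.4 cos 342° = 59.35
Leg 2 (025°, 67.0 nmi): east 67.0 sin 25° = 28.32, north 67.0 cos 25° = 60.72
Leg 3 (066°, 85.7 nmi): east 85.7 sin 66° = 78.29, north 85.7 cos 66° = 34.86
Summing: 87.32 nmi east, 154.93 nmi north → (87.32, 154.93).

(87.32, 154.93)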